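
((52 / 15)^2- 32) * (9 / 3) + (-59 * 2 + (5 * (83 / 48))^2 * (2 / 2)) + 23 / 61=-361265483 / 3513600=-102.82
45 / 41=1.10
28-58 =-30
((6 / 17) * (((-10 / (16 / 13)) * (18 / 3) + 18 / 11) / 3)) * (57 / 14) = -118161 / 5236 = -22.57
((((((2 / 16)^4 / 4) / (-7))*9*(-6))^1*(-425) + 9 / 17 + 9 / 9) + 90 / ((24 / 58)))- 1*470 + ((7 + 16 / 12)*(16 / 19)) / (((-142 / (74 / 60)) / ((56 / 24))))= -8923339673813 / 35506888704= -251.31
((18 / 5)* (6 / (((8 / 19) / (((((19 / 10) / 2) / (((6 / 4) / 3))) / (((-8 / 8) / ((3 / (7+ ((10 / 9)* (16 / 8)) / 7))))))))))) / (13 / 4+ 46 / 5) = -614061 / 191315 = -3.21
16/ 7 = 2.29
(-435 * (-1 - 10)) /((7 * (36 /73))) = 1386.13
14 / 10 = 7 / 5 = 1.40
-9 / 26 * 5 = -45 / 26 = -1.73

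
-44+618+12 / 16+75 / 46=576.38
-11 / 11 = -1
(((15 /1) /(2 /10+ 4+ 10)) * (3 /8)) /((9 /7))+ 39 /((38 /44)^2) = 10784743 /205048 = 52.60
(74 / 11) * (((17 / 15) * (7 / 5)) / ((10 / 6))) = 8806 / 1375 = 6.40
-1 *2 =-2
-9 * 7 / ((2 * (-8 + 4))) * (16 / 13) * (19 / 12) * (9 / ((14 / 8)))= 1026 / 13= 78.92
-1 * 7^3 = -343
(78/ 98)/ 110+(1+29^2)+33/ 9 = 13674547/ 16170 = 845.67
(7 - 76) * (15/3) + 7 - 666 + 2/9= -9034/9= -1003.78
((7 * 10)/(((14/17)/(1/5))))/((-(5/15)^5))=-4131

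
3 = 3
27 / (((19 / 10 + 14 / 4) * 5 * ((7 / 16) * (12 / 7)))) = 4 / 3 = 1.33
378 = 378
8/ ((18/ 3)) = 4/ 3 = 1.33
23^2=529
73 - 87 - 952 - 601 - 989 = -2556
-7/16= -0.44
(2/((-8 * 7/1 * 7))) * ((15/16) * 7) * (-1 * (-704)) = -165/7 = -23.57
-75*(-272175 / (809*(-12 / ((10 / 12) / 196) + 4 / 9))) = -918590625 / 102733292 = -8.94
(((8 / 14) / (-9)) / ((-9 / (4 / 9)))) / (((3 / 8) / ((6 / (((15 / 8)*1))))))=2048 / 76545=0.03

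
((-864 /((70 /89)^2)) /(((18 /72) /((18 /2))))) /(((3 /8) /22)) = -3613496832 /1225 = -2949793.33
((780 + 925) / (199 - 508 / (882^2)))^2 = 109951997733911025 / 1497813223334464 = 73.41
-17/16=-1.06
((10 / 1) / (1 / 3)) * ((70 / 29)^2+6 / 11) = 1768380 / 9251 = 191.16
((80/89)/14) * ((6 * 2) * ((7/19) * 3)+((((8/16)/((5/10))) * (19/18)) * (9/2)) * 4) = 24520/11837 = 2.07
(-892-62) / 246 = -3.88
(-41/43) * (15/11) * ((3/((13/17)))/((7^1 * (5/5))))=-31365/43043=-0.73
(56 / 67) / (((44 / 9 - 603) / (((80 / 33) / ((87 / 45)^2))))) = -432000 / 476639273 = -0.00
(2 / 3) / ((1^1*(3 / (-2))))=-4 / 9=-0.44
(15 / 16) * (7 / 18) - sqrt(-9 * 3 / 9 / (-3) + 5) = 35 / 96 - sqrt(6) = -2.08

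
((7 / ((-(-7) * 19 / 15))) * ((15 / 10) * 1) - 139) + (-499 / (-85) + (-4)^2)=-374503 / 3230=-115.95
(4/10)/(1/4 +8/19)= 152/255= 0.60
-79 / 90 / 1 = -79 / 90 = -0.88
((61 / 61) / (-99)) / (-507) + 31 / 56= 1556039 / 2810808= 0.55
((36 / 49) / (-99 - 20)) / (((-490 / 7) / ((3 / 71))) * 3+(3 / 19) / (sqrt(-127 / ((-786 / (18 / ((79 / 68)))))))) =1368 * sqrt(67030473) / 449030306868213343+4687397280 / 3773363923262297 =0.00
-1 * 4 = -4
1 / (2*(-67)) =-1 / 134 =-0.01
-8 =-8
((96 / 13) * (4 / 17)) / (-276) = -32 / 5083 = -0.01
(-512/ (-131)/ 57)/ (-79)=-512/ 589893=-0.00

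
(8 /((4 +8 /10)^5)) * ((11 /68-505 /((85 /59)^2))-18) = -314464375 /383533056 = -0.82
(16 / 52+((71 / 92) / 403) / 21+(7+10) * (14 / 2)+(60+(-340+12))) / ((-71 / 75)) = 2894279125 / 18426772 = 157.07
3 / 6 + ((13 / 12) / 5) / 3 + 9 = 1723 / 180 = 9.57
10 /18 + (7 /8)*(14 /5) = 541 /180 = 3.01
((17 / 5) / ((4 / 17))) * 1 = 289 / 20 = 14.45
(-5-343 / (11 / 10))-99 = -415.82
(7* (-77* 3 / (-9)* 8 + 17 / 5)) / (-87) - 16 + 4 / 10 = -8455 / 261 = -32.39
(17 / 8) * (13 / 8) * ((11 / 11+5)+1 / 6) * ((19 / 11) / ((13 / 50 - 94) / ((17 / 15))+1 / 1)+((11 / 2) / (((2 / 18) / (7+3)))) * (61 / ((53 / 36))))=679089922426955 / 1554902976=436741.03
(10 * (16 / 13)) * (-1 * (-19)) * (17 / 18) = 25840 / 117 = 220.85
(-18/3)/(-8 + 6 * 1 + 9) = -6/7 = -0.86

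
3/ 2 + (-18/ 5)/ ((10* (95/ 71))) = 5847/ 4750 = 1.23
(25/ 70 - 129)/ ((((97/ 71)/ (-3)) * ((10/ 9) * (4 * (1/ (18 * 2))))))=31072653/ 13580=2288.12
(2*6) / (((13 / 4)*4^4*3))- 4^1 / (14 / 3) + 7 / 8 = 33 / 1456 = 0.02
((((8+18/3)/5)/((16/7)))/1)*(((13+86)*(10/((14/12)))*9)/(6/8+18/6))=2494.80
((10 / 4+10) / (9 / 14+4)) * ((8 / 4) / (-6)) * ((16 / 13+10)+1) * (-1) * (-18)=-33390 / 169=-197.57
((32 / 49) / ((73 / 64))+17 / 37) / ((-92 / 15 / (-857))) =1755800175 / 12176108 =144.20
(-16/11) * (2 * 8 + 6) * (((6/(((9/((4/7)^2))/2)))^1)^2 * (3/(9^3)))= -131072/5250987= -0.02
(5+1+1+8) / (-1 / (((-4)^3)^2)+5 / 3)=184320 / 20477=9.00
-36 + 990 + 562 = 1516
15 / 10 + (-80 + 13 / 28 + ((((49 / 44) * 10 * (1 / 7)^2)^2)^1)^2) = -127957965 / 1639792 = -78.03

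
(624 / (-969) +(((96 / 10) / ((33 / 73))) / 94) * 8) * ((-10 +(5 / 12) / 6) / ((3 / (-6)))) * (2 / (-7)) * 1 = -300664 / 45543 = -6.60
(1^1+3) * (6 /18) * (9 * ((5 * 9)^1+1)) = 552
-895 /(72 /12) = -895 /6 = -149.17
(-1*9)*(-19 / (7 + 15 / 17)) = 2907 / 134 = 21.69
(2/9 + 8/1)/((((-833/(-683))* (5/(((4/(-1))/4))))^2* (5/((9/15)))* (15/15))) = 34520186/1301041875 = 0.03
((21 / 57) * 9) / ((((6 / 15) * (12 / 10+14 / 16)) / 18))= 71.91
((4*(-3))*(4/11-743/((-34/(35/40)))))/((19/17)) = -174897/836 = -209.21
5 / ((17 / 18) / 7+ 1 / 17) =2142 / 83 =25.81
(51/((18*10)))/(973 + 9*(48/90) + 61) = 17/62328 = 0.00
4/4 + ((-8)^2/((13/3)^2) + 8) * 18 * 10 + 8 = 348561/169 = 2062.49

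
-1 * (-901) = 901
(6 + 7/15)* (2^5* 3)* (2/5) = 6208/25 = 248.32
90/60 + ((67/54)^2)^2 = 32905705/8503056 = 3.87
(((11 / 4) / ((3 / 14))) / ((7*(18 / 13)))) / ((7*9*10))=143 / 68040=0.00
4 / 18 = 2 / 9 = 0.22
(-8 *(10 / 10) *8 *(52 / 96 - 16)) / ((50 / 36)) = 17808 / 25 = 712.32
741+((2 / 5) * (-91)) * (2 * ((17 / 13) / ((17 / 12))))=3369 / 5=673.80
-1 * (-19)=19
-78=-78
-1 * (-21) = 21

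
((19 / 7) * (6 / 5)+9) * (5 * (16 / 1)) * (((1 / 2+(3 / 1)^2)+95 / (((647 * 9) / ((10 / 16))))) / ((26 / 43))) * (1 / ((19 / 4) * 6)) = 3151126 / 5823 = 541.15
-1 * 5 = -5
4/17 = 0.24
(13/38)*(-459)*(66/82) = -196911/1558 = -126.39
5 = 5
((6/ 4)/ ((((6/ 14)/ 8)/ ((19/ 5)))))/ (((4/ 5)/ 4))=532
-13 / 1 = -13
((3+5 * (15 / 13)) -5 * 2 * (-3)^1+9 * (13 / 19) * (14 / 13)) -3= 10473 / 247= 42.40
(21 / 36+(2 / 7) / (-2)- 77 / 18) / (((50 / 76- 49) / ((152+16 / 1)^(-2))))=18373 / 6532783488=0.00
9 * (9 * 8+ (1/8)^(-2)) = 1224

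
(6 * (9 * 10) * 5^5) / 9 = 187500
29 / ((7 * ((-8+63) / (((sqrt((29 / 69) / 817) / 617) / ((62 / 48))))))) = 232 * sqrt(1634817) / 138374950945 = 0.00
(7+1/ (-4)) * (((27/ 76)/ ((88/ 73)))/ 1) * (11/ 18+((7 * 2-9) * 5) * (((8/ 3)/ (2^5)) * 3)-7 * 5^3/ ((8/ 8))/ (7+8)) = -102.39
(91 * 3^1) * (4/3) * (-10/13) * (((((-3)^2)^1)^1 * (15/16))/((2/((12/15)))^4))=-1512/25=-60.48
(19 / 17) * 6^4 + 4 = 24692 / 17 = 1452.47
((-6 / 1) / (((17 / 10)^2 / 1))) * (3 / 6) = -300 / 289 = -1.04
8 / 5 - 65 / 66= 203 / 330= 0.62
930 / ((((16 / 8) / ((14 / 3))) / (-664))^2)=6697210240 / 3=2232403413.33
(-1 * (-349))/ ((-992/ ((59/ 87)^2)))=-1214869/ 7508448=-0.16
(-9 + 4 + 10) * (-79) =-395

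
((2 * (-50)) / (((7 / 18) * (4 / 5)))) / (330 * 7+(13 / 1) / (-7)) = -2250 / 16157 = -0.14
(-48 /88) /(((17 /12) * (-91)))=72 /17017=0.00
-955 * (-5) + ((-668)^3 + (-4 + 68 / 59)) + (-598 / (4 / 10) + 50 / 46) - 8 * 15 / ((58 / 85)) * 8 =-11730175409137 / 39353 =-298075760.66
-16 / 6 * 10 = -26.67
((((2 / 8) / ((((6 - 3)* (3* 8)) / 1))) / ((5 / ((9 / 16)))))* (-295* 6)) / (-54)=59 / 4608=0.01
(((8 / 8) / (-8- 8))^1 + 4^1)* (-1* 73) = -4599 / 16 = -287.44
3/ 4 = 0.75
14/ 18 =7/ 9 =0.78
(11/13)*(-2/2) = -11/13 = -0.85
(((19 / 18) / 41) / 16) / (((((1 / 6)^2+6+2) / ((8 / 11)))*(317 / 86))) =0.00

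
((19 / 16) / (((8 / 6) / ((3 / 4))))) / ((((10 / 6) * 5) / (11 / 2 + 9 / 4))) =15903 / 25600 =0.62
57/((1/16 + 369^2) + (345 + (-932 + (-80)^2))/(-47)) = 0.00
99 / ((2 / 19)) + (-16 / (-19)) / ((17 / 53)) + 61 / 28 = 8549329 / 9044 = 945.30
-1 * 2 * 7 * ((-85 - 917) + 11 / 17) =238322 / 17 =14018.94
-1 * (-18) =18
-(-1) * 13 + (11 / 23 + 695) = 16295 / 23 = 708.48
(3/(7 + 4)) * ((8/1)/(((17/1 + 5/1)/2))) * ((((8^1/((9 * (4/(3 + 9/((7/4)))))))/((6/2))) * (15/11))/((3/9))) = 4560/9317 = 0.49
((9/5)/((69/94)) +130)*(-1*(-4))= 60928/115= 529.81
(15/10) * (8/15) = 4/5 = 0.80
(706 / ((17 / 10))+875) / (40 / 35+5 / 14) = 43870 / 51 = 860.20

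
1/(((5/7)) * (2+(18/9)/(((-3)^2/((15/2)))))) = 21/55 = 0.38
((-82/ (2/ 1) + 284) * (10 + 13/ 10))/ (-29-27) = -27459/ 560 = -49.03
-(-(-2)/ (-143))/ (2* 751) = 0.00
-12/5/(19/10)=-24/19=-1.26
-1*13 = -13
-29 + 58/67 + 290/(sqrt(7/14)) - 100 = -8585/67 + 290 *sqrt(2) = 281.99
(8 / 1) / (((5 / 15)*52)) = 6 / 13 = 0.46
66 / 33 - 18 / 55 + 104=105.67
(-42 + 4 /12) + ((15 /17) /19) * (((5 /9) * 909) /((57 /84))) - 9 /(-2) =-95951 /36822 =-2.61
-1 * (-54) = 54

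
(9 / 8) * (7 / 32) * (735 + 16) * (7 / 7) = 47313 / 256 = 184.82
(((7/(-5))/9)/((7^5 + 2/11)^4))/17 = -102487/893741179644736052443965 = -0.00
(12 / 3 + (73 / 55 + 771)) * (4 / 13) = 170792 / 715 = 238.87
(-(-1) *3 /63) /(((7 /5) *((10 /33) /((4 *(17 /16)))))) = 0.48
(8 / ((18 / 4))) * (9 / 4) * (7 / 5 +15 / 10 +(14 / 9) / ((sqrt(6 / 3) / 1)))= 28 * sqrt(2) / 9 +58 / 5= 16.00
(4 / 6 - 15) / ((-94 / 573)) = 8213 / 94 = 87.37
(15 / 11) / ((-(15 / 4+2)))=-60 / 253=-0.24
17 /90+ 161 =14507 /90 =161.19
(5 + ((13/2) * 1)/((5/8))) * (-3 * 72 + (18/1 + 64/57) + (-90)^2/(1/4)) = 141339506/285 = 495928.09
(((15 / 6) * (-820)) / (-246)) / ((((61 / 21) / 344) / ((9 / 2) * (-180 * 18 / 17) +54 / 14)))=-873768600 / 1037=-842592.67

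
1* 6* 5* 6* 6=1080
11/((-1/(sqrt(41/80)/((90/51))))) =-187 * sqrt(205)/600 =-4.46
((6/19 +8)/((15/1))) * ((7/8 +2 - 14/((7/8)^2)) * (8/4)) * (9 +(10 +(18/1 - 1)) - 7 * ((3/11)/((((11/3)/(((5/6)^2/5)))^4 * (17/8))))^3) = -32487676855668020404063470877229209/52814255807235171120220625633280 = -615.13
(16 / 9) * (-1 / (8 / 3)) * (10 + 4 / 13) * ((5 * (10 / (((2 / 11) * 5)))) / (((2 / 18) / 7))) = -309540 / 13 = -23810.77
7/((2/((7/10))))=49/20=2.45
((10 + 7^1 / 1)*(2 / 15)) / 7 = 34 / 105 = 0.32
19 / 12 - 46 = -533 / 12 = -44.42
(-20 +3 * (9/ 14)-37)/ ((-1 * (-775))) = -771/ 10850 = -0.07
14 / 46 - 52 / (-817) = 6915 / 18791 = 0.37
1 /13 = 0.08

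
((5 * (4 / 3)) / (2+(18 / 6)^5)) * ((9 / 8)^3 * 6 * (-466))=-169857 / 1568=-108.33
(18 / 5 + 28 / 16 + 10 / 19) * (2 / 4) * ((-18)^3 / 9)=-180873 / 95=-1903.93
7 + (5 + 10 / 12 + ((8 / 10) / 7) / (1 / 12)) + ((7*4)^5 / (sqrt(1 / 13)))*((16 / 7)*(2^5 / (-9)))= 2983 / 210-1258815488*sqrt(13) / 9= -504302628.94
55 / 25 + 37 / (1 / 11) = 2046 / 5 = 409.20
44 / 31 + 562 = 17466 / 31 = 563.42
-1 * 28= -28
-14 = -14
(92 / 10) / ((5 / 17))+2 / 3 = 2396 / 75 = 31.95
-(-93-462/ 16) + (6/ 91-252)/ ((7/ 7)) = -94683/ 728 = -130.06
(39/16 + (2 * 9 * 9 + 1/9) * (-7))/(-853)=163057/122832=1.33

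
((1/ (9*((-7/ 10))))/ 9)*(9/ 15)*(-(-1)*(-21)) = 2/ 9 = 0.22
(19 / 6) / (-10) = -19 / 60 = -0.32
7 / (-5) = -7 / 5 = -1.40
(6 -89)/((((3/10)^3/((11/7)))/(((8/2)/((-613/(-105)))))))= -18260000/5517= -3309.77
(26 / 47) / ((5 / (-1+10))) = 234 / 235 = 1.00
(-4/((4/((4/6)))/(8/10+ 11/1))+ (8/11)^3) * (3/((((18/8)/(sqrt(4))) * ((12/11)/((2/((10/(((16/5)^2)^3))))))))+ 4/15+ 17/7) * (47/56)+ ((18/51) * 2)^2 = -2634218342574882743/795162276562500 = -3312.81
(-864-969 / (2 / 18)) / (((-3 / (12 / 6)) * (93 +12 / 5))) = 3550 / 53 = 66.98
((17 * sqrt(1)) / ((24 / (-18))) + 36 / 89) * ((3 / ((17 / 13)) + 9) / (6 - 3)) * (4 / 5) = -56256 / 1513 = -37.18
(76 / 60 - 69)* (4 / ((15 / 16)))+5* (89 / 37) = -2305763 / 8325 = -276.97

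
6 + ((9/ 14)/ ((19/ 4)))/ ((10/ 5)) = 6.07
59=59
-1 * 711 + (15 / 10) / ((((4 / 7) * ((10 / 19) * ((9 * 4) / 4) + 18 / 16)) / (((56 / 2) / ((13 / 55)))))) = -230941 / 351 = -657.95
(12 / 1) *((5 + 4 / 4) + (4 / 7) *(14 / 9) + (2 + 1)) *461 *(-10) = -1641160 / 3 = -547053.33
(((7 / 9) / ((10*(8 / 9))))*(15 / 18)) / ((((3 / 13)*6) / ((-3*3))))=-91 / 192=-0.47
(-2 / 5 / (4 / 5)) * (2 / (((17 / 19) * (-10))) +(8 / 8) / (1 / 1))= -33 / 85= -0.39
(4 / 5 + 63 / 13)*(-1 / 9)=-367 / 585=-0.63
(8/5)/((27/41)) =2.43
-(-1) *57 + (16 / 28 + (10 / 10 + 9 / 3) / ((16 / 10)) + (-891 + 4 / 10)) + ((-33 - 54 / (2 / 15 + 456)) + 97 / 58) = -861.97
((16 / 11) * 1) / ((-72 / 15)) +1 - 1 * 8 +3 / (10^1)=-2311 / 330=-7.00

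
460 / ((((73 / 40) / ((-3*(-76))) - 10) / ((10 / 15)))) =-2796800 / 91127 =-30.69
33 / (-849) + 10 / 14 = 1338 / 1981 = 0.68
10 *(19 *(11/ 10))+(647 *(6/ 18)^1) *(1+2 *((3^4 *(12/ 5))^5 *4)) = 4490819422700396482/ 9375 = 479020738421375.62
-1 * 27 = -27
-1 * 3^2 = -9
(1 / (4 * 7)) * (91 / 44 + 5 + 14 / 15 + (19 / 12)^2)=83227 / 221760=0.38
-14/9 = -1.56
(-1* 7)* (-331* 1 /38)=2317 /38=60.97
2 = 2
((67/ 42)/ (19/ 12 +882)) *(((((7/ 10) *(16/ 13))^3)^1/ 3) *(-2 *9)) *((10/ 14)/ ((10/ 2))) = -0.00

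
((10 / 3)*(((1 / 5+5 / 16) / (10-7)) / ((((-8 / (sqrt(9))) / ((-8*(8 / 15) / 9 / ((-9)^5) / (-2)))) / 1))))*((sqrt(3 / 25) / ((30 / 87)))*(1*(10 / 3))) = 1189*sqrt(3) / 717445350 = 0.00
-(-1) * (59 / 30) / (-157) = -59 / 4710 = -0.01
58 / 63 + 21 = 1381 / 63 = 21.92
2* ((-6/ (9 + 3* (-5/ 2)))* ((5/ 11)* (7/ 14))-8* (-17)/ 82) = 676/ 451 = 1.50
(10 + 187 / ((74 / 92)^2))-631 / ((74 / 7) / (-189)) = 31706845 / 2738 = 11580.29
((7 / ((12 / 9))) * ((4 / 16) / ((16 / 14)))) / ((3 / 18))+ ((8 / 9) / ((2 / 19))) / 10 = 22277 / 2880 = 7.74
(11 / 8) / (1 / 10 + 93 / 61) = 3355 / 3964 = 0.85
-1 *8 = -8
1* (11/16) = 11/16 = 0.69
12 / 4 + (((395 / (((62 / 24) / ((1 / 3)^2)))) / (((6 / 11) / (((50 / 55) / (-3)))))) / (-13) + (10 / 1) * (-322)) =-34996277 / 10881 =-3216.27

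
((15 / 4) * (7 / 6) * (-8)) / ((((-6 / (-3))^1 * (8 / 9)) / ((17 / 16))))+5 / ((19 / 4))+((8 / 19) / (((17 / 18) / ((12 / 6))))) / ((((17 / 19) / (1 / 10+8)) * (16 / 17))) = -4667269 / 413440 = -11.29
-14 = -14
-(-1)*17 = 17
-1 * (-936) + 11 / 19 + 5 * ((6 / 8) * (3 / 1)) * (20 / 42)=250555 / 266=941.94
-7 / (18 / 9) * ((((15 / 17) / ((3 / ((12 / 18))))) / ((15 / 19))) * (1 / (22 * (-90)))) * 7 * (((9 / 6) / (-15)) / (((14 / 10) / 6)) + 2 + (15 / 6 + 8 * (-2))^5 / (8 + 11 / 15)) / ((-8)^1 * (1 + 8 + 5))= 28625193337 / 20318791680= 1.41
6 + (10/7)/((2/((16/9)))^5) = 2807738/413343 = 6.79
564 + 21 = 585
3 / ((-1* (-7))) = 3 / 7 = 0.43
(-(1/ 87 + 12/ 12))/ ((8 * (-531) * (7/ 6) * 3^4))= 22/ 8731233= 0.00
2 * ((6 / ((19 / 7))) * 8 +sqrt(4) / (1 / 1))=748 / 19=39.37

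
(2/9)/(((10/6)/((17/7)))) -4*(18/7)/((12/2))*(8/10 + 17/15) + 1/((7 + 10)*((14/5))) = -10601/3570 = -2.97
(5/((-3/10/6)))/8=-25/2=-12.50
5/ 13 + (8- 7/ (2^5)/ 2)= 6885/ 832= 8.28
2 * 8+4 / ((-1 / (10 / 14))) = 92 / 7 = 13.14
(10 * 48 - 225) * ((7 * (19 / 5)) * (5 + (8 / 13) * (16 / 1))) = 1309119 / 13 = 100701.46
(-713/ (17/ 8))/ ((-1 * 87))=5704/ 1479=3.86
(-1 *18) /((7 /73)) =-1314 /7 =-187.71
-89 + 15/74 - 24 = -8347/74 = -112.80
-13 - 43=-56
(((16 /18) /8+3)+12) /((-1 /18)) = -272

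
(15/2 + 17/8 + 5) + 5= 157/8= 19.62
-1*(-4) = 4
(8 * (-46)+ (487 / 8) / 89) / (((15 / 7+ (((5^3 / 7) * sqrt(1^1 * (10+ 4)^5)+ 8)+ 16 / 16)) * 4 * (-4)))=0.00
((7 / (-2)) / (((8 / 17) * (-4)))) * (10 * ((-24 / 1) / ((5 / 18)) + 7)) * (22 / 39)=-519673 / 624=-832.81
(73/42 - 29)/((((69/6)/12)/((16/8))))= -9160/161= -56.89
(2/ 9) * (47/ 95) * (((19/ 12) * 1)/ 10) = 47/ 2700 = 0.02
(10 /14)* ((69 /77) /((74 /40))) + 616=12291788 /19943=616.35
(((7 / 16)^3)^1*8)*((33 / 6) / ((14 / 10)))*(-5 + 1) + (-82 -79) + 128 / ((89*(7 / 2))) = -171.12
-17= -17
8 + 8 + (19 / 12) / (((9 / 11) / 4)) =641 / 27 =23.74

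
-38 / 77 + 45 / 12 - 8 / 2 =-0.74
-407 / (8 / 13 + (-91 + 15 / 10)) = 10582 / 2311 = 4.58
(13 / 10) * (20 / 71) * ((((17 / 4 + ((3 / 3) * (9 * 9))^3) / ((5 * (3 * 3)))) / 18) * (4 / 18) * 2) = 27635153 / 258795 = 106.78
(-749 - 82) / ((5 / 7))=-5817 / 5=-1163.40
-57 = -57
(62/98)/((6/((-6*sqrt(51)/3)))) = -31*sqrt(51)/147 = -1.51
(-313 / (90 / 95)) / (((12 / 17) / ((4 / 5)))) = -101099 / 270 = -374.44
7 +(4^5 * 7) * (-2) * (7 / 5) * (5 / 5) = -100317 / 5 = -20063.40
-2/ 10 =-1/ 5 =-0.20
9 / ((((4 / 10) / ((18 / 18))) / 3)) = 135 / 2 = 67.50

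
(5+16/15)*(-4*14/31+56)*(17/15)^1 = 173264/465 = 372.61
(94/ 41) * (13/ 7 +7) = 5828/ 287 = 20.31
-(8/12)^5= -32/243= -0.13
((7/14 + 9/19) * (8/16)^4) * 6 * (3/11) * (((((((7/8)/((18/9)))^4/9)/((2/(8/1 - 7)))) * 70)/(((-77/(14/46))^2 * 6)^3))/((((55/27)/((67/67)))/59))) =36689681/5057687576494517012922368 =0.00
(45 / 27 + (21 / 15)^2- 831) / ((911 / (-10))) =124106 / 13665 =9.08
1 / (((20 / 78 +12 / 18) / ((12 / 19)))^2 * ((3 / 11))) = 1859 / 1083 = 1.72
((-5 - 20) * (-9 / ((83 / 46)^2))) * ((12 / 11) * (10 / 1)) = 57132000 / 75779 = 753.93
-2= -2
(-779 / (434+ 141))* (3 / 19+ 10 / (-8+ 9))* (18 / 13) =-142434 / 7475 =-19.05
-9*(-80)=720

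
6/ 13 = 0.46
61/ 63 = 0.97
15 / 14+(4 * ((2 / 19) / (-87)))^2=40987031 / 38253726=1.07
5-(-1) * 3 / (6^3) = 361 / 72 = 5.01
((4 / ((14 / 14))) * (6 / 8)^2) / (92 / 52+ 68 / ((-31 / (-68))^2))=112437 / 16438876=0.01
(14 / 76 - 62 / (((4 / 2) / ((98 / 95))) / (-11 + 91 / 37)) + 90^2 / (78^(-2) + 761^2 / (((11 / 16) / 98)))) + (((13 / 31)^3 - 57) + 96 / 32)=253824307962999860858033 / 1157030970051640898990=219.38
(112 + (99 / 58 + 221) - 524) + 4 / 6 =-32821 / 174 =-188.63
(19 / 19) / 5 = 1 / 5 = 0.20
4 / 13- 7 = -87 / 13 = -6.69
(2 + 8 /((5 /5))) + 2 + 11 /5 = 71 /5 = 14.20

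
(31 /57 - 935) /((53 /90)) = -1597920 /1007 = -1586.81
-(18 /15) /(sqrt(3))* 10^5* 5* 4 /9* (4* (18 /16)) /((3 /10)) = -4000000* sqrt(3) /3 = -2309401.08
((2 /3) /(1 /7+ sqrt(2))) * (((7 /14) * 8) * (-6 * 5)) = 560 /97 - 3920 * sqrt(2) /97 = -51.38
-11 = -11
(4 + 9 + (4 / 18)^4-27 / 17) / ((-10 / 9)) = -636553 / 61965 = -10.27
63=63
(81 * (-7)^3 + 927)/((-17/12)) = 322272/17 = 18957.18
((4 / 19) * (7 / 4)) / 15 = 7 / 285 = 0.02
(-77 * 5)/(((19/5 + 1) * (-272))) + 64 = 419717/6528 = 64.29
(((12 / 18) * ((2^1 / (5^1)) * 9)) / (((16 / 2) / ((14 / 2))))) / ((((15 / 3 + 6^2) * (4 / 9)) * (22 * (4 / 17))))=3213 / 144320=0.02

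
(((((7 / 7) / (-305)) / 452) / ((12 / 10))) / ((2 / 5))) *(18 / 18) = -0.00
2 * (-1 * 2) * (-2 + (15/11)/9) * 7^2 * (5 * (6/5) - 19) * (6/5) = -310856/55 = -5651.93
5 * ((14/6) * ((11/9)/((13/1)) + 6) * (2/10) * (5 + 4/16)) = 34937/468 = 74.65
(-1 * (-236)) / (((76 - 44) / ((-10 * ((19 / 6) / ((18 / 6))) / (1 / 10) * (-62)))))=868775 / 18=48265.28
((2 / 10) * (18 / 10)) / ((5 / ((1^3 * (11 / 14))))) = 99 / 1750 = 0.06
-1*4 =-4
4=4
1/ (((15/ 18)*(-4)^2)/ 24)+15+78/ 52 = 183/ 10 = 18.30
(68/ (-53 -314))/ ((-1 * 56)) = 17/ 5138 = 0.00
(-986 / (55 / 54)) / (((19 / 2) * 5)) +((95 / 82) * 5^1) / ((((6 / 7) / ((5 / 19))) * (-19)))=-52632721 / 2570700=-20.47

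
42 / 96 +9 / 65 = 599 / 1040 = 0.58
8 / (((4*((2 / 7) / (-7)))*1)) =-49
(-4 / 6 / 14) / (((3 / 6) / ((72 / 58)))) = -24 / 203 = -0.12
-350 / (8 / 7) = -1225 / 4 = -306.25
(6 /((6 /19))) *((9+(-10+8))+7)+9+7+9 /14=3957 /14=282.64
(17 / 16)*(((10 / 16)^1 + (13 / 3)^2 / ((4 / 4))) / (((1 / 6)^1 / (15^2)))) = 27830.86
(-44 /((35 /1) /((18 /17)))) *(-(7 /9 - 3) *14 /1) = -704 /17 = -41.41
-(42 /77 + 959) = -959.55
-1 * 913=-913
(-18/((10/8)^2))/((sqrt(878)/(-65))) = 1872 *sqrt(878)/2195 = 25.27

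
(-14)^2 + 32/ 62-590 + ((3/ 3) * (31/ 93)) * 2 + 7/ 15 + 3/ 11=-2005478/ 5115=-392.08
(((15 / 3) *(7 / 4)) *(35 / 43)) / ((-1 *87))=-1225 / 14964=-0.08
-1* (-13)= 13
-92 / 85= -1.08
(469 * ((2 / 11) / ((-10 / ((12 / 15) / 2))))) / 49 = -134 / 1925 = -0.07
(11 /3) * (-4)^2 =176 /3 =58.67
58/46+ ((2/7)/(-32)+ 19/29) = 142469/74704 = 1.91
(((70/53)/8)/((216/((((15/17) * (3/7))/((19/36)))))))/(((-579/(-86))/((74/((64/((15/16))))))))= 596625/6766524416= 0.00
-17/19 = -0.89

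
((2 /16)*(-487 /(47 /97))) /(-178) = 47239 /66928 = 0.71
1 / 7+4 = 29 / 7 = 4.14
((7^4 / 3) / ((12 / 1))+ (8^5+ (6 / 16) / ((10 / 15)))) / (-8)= -4728277 / 1152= -4104.41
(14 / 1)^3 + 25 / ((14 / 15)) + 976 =52455 / 14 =3746.79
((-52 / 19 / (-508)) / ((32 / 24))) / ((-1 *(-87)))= 13 / 279908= 0.00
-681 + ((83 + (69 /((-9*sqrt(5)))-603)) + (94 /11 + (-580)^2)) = 3687283 /11-23*sqrt(5) /15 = 335204.12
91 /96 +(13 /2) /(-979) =88465 /93984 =0.94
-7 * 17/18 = -6.61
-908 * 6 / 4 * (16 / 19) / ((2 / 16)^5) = -714080256 / 19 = -37583171.37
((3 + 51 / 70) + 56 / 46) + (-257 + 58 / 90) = -728585 / 2898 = -251.41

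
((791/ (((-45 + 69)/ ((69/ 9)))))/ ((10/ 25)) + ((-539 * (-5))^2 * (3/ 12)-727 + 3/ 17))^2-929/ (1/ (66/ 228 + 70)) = 375358288934134096771/ 113861376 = 3296625265921.03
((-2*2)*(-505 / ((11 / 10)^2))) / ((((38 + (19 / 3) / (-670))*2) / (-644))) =-130738440000 / 9239681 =-14149.67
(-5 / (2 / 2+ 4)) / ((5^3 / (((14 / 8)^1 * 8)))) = -14 / 125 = -0.11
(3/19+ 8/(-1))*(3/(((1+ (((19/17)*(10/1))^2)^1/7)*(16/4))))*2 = -904281/1448674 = -0.62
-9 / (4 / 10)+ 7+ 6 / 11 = -329 / 22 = -14.95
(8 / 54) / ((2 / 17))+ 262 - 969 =-19055 / 27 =-705.74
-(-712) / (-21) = -712 / 21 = -33.90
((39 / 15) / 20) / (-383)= -13 / 38300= -0.00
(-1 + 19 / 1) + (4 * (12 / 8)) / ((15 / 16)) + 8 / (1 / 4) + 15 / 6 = 589 / 10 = 58.90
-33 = -33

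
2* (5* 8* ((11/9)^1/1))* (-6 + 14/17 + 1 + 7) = 14080/51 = 276.08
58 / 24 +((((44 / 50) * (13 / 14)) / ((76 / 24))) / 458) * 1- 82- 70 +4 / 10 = -1363097887 / 9137100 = -149.18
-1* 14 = -14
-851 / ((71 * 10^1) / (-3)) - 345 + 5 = -238847 / 710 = -336.40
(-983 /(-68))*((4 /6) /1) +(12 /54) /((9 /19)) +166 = 484997 /2754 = 176.11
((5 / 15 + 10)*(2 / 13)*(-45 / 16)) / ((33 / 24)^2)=-2.36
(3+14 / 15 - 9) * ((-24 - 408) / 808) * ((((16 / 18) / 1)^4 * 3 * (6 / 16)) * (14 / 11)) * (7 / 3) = 7626752 / 1349865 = 5.65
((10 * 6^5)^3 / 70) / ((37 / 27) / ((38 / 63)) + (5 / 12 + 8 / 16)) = 10720217648332800 / 5089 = 2106546993187.82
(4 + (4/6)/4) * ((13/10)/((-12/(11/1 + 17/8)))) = -2275/384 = -5.92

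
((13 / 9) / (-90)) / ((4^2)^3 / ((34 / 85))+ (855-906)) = -13 / 8253090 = -0.00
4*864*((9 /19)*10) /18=17280 /19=909.47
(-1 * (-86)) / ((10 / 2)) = 86 / 5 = 17.20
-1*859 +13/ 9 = -7718/ 9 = -857.56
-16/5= -3.20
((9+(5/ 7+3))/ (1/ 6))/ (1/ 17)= 9078/ 7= 1296.86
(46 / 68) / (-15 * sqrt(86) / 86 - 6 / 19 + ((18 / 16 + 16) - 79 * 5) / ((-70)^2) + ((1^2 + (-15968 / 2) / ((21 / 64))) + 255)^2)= 3875461783200000 * sqrt(86) / 11036536739679856020265590999676259 + 12879713173280452691950800 / 11036536739679856020265590999676259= 0.00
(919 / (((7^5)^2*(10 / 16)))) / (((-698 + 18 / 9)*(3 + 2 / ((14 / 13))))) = -919 / 596829847530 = -0.00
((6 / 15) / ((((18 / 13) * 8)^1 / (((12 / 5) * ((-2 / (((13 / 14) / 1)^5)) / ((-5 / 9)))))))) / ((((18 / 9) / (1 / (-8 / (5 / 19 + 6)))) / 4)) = -48000792 / 67832375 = -0.71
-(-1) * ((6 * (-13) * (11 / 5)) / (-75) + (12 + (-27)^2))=92911 / 125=743.29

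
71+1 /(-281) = 19950 /281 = 71.00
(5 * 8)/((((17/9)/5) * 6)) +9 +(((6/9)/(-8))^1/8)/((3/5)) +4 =30.63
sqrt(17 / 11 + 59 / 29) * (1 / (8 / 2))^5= sqrt(364298) / 326656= 0.00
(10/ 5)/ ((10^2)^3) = 1/ 500000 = 0.00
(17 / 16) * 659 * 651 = 7293153 / 16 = 455822.06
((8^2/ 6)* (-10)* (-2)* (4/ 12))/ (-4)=-160/ 9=-17.78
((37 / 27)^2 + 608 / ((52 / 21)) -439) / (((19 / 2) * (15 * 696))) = -907819 / 469964430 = -0.00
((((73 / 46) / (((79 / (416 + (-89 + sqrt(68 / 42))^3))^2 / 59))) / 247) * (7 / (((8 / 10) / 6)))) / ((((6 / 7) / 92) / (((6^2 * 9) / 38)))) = 297908149516121776035 / 205023091- 73434860310458790 * sqrt(714) / 15771007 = 1328626312176.26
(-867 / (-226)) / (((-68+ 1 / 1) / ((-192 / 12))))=6936 / 7571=0.92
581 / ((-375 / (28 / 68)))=-4067 / 6375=-0.64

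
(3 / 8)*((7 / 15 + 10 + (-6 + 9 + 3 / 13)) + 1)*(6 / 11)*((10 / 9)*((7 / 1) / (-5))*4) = -40124 / 2145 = -18.71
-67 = -67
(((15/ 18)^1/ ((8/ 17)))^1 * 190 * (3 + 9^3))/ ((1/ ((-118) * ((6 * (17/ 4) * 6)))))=-4446474525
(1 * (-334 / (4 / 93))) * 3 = -46593 / 2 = -23296.50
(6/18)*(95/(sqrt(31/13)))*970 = 92150*sqrt(403)/93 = 19891.38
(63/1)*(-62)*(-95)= 371070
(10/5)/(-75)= -2/75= -0.03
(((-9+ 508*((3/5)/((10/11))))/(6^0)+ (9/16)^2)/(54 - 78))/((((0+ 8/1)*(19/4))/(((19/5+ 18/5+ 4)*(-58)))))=60616293/256000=236.78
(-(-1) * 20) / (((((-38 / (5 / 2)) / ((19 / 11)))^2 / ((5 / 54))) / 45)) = 3125 / 2904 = 1.08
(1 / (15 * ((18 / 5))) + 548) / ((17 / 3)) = 29593 / 306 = 96.71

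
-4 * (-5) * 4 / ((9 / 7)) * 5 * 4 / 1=11200 / 9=1244.44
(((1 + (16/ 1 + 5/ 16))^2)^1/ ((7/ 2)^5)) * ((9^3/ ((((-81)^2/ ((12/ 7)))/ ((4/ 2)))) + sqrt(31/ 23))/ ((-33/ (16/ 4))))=-76729 * sqrt(713)/ 25513026 - 306916/ 11647251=-0.11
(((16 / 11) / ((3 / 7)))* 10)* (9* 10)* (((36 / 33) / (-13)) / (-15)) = 17.09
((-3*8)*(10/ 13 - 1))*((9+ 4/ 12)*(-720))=-483840/ 13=-37218.46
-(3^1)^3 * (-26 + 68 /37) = 24138 /37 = 652.38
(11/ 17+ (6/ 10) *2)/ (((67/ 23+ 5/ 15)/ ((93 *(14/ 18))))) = 111941/ 2720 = 41.15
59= 59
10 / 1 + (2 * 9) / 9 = 12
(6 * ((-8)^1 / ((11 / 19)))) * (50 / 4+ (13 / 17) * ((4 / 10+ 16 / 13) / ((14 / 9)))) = -656184 / 595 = -1102.83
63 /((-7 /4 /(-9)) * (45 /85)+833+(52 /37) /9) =1426572 /18868319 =0.08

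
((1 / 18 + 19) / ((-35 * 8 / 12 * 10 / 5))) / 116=-49 / 13920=-0.00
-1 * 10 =-10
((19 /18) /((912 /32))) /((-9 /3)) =-1 /81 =-0.01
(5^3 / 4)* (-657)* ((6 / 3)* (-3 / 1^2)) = 246375 / 2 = 123187.50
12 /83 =0.14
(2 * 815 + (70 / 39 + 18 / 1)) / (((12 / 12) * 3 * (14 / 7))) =32171 / 117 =274.97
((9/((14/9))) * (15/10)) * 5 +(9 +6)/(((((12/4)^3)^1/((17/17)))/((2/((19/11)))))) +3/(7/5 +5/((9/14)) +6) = 144653515/3270204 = 44.23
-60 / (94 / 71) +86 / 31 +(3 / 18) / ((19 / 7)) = -7056433 / 166098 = -42.48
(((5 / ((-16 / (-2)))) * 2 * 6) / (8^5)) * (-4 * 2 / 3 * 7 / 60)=-7 / 98304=-0.00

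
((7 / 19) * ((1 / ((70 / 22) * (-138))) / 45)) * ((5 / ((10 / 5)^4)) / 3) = -11 / 5663520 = -0.00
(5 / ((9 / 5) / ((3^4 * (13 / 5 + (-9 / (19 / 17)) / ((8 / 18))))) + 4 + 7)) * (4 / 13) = 1061460 / 7588451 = 0.14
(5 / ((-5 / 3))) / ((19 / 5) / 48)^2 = -172800 / 361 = -478.67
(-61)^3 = -226981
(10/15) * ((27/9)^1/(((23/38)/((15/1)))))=1140/23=49.57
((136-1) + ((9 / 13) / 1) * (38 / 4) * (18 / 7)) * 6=82944 / 91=911.47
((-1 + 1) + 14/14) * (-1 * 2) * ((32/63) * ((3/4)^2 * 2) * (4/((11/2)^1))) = -64/77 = -0.83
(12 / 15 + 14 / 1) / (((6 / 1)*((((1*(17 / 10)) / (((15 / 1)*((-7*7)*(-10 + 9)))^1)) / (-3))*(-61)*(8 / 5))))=135975 / 4148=32.78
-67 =-67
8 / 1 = 8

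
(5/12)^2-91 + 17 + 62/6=-9143/144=-63.49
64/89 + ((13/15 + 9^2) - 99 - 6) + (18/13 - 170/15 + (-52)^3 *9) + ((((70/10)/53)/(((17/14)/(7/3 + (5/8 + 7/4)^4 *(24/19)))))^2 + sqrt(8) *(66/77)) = -3505352447165795008127/2769972039843840 + 12 *sqrt(2)/7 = -1265480.55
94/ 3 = 31.33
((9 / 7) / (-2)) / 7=-9 / 98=-0.09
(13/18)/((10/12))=13/15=0.87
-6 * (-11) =66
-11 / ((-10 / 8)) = 44 / 5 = 8.80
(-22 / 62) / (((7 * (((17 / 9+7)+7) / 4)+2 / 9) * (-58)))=198 / 907091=0.00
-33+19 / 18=-575 / 18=-31.94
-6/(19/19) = -6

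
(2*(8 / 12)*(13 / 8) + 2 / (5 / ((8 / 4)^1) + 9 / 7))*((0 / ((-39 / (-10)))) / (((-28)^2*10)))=0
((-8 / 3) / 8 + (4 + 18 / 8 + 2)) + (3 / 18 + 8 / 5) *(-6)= -2.68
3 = 3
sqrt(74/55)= sqrt(4070)/55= 1.16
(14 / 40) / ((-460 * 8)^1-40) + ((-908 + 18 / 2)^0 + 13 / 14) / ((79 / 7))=1003847 / 5877600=0.17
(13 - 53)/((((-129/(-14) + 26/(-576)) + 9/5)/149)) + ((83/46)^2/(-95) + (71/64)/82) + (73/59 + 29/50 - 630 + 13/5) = -10055943146640312329/8602575670275200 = -1168.95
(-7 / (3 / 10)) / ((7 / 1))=-10 / 3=-3.33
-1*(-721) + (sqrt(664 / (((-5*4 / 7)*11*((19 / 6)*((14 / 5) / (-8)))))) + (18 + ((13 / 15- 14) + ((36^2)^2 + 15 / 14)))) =4*sqrt(52041) / 209 + 352872017 / 210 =1680347.30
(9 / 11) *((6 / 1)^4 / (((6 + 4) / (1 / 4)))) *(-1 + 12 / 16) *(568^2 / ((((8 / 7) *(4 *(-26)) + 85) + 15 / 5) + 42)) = -137195856 / 715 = -191882.32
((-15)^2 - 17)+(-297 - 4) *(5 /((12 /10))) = -6277 /6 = -1046.17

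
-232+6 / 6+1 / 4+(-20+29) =-887 / 4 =-221.75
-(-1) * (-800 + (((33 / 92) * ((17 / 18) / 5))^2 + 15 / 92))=-6092803031 / 7617600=-799.83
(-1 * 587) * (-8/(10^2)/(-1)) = -1174/25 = -46.96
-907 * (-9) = 8163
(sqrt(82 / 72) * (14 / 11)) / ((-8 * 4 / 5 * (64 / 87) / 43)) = -43645 * sqrt(41) / 22528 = -12.41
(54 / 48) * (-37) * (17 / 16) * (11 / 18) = -6919 / 256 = -27.03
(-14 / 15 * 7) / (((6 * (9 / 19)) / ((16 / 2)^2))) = -59584 / 405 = -147.12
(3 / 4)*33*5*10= 2475 / 2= 1237.50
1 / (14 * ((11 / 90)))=45 / 77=0.58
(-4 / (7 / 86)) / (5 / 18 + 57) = -6192 / 7217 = -0.86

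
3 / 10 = 0.30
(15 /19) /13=15 /247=0.06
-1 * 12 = -12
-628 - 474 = -1102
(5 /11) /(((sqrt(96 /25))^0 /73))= 365 /11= 33.18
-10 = -10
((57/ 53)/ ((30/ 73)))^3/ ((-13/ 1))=-2668267603/ 1935401000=-1.38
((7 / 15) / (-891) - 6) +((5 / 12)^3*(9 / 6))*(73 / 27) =-3254447 / 570240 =-5.71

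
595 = 595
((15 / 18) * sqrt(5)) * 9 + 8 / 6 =4 / 3 + 15 * sqrt(5) / 2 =18.10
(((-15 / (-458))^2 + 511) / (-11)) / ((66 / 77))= -750327403 / 13844424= -54.20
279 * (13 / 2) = 3627 / 2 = 1813.50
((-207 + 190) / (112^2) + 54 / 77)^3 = 900896901690941 / 2627157993979904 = 0.34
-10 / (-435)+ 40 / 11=3502 / 957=3.66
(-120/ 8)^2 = 225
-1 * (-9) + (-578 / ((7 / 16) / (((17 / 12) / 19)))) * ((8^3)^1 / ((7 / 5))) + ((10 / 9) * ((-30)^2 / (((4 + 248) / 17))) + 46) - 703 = -306719062 / 8379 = -36605.69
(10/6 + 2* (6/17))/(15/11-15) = -1331/7650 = -0.17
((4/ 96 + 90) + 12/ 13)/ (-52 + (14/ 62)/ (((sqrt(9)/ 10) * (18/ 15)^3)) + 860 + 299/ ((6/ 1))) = 23754897/ 224131778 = 0.11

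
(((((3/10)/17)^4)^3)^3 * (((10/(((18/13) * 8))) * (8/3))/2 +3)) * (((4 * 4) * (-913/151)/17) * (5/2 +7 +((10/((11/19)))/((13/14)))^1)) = -0.00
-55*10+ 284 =-266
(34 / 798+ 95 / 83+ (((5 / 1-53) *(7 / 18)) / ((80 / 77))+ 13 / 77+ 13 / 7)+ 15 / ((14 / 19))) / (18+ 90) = 1134073 / 21857220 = 0.05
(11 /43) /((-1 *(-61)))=11 /2623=0.00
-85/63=-1.35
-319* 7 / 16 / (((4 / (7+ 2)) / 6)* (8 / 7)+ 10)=-422037 / 30496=-13.84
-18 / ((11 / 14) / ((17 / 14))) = -306 / 11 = -27.82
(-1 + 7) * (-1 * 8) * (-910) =43680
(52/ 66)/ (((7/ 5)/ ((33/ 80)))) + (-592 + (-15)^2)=-20539/ 56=-366.77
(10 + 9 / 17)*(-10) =-1790 / 17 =-105.29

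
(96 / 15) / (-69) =-32 / 345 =-0.09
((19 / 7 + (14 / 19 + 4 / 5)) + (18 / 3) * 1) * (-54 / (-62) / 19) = 184059 / 391685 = 0.47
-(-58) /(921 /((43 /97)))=2494 /89337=0.03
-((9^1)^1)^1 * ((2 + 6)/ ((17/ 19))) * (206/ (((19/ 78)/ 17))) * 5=-5784480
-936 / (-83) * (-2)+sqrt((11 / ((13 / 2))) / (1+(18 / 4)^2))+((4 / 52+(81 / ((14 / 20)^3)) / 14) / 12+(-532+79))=-14740201093 / 31088148+2 * sqrt(24310) / 1105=-473.86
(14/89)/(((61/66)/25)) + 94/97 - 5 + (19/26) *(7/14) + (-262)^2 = 68644.59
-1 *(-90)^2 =-8100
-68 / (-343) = 68 / 343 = 0.20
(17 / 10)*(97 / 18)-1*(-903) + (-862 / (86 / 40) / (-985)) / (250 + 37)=399173141093 / 437611860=912.16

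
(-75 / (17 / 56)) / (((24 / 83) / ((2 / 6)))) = -14525 / 51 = -284.80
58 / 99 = 0.59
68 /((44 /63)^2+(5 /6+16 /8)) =539784 /26363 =20.48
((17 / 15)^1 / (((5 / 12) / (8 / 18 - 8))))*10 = -9248 / 45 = -205.51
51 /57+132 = 2525 /19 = 132.89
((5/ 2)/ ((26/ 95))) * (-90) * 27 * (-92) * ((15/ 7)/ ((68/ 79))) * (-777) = -1745979148125/ 442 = -3950179068.16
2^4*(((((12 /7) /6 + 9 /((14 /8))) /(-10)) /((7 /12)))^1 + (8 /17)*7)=157504 /4165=37.82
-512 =-512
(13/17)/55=13/935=0.01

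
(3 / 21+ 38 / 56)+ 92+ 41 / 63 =93.47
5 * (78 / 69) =130 / 23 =5.65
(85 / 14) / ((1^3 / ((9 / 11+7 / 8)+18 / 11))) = 24905 / 1232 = 20.22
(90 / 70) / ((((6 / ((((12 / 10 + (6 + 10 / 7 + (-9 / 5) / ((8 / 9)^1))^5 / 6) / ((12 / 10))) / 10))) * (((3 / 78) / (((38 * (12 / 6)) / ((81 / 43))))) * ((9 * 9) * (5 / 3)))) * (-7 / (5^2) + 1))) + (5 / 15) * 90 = 101413992478751620453 / 569102811217920000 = 178.20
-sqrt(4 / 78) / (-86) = sqrt(78) / 3354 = 0.00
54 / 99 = 6 / 11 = 0.55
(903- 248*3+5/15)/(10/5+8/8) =478/9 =53.11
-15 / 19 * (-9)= 135 / 19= 7.11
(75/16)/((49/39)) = 2925/784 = 3.73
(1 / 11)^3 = 1 / 1331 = 0.00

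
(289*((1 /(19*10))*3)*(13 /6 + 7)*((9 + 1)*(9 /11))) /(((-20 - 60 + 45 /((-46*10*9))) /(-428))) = 15061320 /8227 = 1830.72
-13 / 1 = -13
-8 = -8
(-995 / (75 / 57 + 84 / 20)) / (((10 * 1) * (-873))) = 18905 / 914904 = 0.02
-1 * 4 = -4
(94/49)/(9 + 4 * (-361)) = -94/70315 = -0.00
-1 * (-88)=88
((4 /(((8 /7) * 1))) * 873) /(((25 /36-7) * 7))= -15714 /227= -69.22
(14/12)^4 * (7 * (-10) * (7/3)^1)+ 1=-586301/1944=-301.60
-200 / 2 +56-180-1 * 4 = -228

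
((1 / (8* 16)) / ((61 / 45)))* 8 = 45 / 976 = 0.05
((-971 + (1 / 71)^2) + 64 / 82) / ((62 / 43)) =-4311306807 / 6407111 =-672.89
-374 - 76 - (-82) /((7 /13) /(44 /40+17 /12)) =-14017 /210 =-66.75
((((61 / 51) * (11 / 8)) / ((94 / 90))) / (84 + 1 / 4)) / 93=3355 / 16694306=0.00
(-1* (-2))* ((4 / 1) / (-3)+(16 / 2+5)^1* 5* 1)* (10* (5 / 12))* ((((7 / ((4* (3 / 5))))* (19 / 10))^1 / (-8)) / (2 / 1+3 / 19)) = -12066425 / 70848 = -170.31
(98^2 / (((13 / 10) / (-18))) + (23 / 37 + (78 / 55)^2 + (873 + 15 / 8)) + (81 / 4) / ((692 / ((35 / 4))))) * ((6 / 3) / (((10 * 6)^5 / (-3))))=2128147100058437 / 2087860769280000000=0.00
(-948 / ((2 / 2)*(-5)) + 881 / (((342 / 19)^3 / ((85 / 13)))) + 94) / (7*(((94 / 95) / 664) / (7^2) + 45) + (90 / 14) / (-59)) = 10037619614059 / 11106447688206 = 0.90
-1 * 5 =-5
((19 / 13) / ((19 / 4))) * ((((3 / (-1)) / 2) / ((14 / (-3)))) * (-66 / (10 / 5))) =-297 / 91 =-3.26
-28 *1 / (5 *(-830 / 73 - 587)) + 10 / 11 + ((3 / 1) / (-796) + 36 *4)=25193472329 / 173850380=144.91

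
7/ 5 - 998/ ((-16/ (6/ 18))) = 2663/ 120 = 22.19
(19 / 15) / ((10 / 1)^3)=0.00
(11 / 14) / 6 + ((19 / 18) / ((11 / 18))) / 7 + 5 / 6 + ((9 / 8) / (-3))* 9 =-1333 / 616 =-2.16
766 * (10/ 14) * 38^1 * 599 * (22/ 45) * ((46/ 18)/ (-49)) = -8822460152/ 27783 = -317548.87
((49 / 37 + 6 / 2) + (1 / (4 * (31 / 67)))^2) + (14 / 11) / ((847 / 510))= 4075832983 / 757221872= 5.38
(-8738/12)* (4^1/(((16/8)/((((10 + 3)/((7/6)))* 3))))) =-340782/7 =-48683.14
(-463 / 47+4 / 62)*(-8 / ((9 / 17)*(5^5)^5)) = 646408 / 1302659511566162109375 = 0.00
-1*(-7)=7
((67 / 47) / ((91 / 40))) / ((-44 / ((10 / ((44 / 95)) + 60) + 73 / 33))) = -1852885 / 1552551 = -1.19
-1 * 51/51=-1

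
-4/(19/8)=-32/19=-1.68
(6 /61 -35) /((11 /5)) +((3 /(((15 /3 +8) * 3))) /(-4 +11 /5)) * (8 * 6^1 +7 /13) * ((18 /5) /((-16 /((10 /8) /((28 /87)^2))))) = -29109826595 /2844954112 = -10.23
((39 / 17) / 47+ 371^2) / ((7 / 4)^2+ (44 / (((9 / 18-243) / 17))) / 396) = 7680667828320 / 170459459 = 45058.62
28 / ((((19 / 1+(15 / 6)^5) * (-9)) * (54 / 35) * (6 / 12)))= -31360 / 907119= -0.03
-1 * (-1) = 1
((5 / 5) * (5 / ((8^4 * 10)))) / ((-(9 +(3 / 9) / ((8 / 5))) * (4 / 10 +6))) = -15 / 7241728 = -0.00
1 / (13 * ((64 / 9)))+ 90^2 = 6739209 / 832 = 8100.01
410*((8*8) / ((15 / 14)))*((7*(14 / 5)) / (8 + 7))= 7200256 / 225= 32001.14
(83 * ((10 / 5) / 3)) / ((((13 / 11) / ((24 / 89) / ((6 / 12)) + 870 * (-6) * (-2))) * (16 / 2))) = 70697242 / 1157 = 61103.93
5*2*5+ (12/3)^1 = 54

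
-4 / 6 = -2 / 3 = -0.67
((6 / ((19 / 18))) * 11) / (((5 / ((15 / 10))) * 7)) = 1782 / 665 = 2.68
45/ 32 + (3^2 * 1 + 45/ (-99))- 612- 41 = -226353/ 352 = -643.05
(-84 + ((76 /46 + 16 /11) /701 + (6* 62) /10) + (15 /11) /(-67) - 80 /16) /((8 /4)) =-25.91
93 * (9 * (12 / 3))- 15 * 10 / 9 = 9994 / 3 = 3331.33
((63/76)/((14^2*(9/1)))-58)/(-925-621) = 0.04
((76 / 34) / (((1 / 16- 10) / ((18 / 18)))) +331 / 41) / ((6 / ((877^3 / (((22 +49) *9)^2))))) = 586679222068745 / 271508149098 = 2160.82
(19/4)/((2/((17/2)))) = 20.19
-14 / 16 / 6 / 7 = -1 / 48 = -0.02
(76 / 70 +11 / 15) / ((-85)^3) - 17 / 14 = -22371751 / 18423750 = -1.21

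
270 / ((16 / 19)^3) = 925965 / 2048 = 452.13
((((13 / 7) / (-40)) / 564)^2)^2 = 28561 / 621940074454056960000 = 0.00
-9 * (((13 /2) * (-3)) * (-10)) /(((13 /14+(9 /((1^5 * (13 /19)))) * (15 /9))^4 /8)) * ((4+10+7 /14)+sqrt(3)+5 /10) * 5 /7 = -165050134704000 /299195929992961 - 11003342313600 * sqrt(3) /299195929992961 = -0.62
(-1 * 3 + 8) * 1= 5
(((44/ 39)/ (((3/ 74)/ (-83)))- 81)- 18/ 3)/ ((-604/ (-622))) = -87212797/ 35334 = -2468.24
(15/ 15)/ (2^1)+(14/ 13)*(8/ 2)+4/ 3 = 479/ 78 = 6.14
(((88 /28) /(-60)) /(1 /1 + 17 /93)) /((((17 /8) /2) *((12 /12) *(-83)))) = 0.00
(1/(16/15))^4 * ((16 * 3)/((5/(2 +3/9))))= 70875/4096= 17.30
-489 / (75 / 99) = -16137 / 25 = -645.48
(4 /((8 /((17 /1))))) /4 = 17 /8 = 2.12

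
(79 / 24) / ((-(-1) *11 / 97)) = 29.03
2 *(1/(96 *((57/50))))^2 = 625/3742848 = 0.00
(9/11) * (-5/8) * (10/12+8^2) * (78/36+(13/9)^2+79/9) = -4105895/9504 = -432.02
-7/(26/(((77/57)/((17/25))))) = -13475/25194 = -0.53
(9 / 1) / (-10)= -9 / 10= -0.90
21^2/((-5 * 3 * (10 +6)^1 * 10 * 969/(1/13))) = -49/3359200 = -0.00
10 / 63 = 0.16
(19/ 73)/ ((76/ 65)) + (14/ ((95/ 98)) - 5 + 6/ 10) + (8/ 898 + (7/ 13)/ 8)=3348771447/ 323836760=10.34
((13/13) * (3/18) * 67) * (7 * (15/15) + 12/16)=2077/24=86.54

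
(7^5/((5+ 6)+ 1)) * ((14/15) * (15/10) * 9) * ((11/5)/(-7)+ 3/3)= 302526/25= 12101.04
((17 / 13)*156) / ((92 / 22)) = 1122 / 23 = 48.78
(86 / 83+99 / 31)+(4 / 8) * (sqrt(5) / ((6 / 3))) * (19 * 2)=10883 / 2573+19 * sqrt(5) / 2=25.47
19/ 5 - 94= -451/ 5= -90.20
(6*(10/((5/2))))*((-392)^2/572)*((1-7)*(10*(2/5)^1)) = -22127616/143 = -154738.57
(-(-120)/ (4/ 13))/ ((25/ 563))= 8782.80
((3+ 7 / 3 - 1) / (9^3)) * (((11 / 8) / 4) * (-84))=-1001 / 5832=-0.17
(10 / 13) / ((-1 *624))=-5 / 4056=-0.00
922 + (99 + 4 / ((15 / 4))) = 15331 / 15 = 1022.07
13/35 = 0.37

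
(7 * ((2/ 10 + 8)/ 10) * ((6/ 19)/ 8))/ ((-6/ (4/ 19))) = -287/ 36100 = -0.01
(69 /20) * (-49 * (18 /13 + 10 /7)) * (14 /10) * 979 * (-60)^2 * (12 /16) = -22878713088 /13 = -1759901006.77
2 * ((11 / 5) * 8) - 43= -39 / 5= -7.80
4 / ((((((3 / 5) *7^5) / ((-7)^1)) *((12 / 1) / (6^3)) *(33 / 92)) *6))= -1840 / 79233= -0.02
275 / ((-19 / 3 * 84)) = -275 / 532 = -0.52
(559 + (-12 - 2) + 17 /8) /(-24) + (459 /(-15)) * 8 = -85631 /320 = -267.60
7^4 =2401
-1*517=-517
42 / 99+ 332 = 10970 / 33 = 332.42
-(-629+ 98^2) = -8975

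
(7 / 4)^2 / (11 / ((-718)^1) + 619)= 0.00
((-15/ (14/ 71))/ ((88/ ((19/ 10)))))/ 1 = -4047/ 2464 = -1.64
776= 776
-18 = -18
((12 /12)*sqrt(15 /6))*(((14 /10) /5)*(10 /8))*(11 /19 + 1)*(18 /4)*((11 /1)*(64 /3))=5544*sqrt(10) /19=922.72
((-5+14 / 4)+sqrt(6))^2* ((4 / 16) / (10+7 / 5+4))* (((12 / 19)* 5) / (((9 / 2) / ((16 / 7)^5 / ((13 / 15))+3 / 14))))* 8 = 1577545950 / 29059303-6310183800* sqrt(6) / 319652333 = 5.93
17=17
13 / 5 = 2.60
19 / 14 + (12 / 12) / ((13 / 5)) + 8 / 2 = 1045 / 182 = 5.74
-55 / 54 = -1.02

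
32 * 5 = 160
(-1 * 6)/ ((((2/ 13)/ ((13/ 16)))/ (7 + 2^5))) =-19773/ 16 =-1235.81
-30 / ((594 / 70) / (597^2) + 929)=-20790525 / 643813274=-0.03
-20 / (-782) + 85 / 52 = 33755 / 20332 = 1.66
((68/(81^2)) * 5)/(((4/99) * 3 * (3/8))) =7480/6561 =1.14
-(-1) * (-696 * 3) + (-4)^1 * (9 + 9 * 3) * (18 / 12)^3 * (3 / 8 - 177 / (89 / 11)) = 2976759 / 356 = 8361.68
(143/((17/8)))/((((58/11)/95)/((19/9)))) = 2559.63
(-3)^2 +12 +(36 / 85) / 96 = 14283 / 680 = 21.00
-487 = -487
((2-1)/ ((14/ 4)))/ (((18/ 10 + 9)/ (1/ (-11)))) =-5/ 2079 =-0.00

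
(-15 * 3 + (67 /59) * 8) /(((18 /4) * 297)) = -0.03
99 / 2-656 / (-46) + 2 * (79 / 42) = 65227 / 966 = 67.52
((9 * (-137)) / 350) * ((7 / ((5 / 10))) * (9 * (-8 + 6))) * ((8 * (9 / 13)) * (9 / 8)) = 1797714 / 325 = 5531.43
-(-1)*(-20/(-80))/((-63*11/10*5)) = -1/1386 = -0.00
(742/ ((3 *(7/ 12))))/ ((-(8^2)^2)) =-0.10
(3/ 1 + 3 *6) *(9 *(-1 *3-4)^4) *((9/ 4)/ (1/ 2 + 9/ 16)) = 16336404/ 17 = 960964.94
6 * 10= 60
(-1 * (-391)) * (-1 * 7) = -2737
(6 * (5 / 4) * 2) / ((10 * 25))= 3 / 50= 0.06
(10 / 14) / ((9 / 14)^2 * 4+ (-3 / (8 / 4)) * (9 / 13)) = 910 / 783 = 1.16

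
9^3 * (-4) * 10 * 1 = -29160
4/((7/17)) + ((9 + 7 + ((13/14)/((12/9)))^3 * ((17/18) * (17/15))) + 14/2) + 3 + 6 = 73891893/1756160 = 42.08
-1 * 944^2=-891136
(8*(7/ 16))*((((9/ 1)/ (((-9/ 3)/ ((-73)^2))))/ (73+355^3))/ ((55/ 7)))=-0.00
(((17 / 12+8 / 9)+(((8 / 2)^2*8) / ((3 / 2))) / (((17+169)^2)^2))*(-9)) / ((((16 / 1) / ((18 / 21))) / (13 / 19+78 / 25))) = -7873234525 / 1861818336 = -4.23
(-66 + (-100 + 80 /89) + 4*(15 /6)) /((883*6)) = -6902 /235761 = -0.03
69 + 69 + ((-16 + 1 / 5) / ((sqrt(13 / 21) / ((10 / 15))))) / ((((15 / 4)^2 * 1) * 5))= 138 - 2528 * sqrt(273) / 219375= 137.81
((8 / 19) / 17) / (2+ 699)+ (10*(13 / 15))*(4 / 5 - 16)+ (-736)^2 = 1839339089392 / 3396345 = 541564.27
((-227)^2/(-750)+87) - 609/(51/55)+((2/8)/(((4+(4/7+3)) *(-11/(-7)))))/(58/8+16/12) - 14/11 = -639.74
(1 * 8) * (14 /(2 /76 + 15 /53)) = 32224 /89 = 362.07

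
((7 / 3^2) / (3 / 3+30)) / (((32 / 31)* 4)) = 7 / 1152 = 0.01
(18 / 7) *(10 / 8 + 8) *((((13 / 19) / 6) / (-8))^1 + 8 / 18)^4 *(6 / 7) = 71008048214917 / 101694317985792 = 0.70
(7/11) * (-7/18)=-49/198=-0.25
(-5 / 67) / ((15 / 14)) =-14 / 201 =-0.07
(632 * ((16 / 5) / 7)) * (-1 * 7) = -2022.40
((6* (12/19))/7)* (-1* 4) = -288/133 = -2.17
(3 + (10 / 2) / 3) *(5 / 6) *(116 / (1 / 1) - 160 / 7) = 3260 / 9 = 362.22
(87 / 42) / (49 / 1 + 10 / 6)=87 / 2128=0.04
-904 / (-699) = 904 / 699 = 1.29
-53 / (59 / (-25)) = 22.46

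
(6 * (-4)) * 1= -24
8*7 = 56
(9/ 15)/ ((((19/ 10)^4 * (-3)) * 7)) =-2000/ 912247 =-0.00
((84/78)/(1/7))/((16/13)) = 49/8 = 6.12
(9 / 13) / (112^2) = 9 / 163072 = 0.00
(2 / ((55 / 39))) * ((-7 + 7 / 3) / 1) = -364 / 55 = -6.62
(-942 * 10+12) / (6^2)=-784 / 3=-261.33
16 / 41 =0.39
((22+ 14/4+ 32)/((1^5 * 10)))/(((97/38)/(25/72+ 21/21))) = 437/144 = 3.03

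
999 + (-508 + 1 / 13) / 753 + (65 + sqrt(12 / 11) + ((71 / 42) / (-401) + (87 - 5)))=2*sqrt(33) / 11 + 62941640201 / 54955446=1146.37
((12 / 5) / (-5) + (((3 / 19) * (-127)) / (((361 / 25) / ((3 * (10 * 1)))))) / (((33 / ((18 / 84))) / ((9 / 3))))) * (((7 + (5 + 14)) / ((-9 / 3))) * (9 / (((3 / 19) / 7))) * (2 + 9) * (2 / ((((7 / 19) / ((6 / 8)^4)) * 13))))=1381320621 / 212800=6491.17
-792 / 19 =-41.68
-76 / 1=-76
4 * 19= 76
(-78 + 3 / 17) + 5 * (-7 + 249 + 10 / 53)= 1020941 / 901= 1133.12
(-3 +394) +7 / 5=1962 / 5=392.40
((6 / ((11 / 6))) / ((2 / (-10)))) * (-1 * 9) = 1620 / 11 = 147.27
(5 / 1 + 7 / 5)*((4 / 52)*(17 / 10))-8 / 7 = -696 / 2275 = -0.31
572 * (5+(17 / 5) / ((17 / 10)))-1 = 4003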